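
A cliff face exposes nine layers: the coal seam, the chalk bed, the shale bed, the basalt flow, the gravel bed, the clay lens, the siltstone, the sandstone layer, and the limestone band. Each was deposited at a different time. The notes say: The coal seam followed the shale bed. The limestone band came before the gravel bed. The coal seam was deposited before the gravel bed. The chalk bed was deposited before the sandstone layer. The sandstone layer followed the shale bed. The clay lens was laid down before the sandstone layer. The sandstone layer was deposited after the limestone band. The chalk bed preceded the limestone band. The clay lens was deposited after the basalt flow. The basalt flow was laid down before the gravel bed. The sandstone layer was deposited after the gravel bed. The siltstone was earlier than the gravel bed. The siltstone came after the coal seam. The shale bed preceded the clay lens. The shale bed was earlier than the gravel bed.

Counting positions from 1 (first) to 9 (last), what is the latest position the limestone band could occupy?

7

The limestone band must come before the gravel bed and the sandstone layer — 2 layers forced after it.
Everything else can be placed before the limestone band in some valid order, so the limestone band can sit as late as position 9 − 2 = 7.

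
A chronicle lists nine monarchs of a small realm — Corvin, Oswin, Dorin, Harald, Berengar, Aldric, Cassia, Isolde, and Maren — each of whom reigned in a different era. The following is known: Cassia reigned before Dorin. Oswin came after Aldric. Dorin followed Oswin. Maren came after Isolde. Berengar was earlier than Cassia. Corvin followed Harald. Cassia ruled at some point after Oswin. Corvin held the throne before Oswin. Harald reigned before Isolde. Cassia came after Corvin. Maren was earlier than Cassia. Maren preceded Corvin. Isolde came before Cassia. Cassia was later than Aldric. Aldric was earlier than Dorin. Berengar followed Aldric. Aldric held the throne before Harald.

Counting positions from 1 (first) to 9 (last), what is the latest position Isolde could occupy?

Isolde must come before Cassia, Corvin, Dorin, Maren, and Oswin — 5 rulers forced after them.
Everything else can be placed before Isolde in some valid order, so Isolde can sit as late as position 9 − 5 = 4.

4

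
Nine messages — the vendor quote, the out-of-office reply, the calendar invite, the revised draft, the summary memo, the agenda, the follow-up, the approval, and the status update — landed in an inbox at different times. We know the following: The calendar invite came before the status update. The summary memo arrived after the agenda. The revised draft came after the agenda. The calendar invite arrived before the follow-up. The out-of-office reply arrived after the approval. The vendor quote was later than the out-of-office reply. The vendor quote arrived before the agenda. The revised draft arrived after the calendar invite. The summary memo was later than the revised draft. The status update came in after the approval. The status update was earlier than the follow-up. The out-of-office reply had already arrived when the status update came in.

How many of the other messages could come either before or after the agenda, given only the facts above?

Forced before the agenda: the approval, the out-of-office reply, and the vendor quote; forced after the agenda: the revised draft and the summary memo.
That leaves the calendar invite, the follow-up, and the status update with no forced order relative to the agenda — 3.

3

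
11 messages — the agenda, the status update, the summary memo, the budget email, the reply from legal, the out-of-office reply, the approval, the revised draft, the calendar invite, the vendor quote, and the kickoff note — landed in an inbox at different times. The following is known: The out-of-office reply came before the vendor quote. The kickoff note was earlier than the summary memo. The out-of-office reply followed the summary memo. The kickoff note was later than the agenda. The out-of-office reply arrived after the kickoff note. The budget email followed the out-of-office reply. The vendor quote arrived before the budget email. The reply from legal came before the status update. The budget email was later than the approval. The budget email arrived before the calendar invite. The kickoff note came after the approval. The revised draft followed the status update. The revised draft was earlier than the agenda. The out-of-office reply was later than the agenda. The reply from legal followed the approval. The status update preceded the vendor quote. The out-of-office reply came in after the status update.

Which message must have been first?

the approval

The approval has a chain of constraints placing it before every other message, so the approval must be first.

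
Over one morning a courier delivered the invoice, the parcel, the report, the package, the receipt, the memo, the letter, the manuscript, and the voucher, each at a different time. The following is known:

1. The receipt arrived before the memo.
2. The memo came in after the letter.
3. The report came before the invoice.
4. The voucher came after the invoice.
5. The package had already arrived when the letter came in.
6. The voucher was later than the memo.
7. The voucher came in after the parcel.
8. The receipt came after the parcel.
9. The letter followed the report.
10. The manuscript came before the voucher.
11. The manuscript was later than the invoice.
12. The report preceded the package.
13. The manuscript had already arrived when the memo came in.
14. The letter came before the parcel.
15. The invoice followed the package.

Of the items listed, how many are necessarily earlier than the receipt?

4

Directly stated before the receipt: the parcel.
The letter reaches the receipt via the letter → the parcel → the receipt.
The package reaches the receipt via the package → the letter → the parcel → the receipt.
The report reaches the receipt via the report → the letter → the parcel → the receipt.
That's the letter, the package, the parcel, and the report — 4 in all.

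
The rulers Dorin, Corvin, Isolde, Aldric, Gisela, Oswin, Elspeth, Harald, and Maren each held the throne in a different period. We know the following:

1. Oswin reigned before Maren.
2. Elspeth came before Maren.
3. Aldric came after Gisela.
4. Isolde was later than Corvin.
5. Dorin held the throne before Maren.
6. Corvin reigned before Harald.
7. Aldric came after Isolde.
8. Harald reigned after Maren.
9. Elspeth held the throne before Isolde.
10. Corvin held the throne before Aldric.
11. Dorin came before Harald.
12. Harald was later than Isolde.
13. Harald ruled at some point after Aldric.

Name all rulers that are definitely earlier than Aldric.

Directly stated before Aldric: Corvin, Gisela, and Isolde.
Elspeth reaches Aldric via Elspeth → Isolde → Aldric.
No chain forces Dorin (or any of the others) ahead of Aldric.

Corvin, Elspeth, Gisela, Isolde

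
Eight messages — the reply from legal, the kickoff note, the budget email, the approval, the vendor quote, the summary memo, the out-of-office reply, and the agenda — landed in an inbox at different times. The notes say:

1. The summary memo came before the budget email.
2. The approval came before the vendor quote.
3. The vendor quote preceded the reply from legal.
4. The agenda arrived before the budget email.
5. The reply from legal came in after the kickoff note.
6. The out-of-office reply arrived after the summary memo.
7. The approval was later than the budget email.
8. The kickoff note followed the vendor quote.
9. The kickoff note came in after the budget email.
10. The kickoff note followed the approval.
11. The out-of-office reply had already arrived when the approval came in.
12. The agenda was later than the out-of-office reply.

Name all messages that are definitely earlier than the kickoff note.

the agenda, the approval, the budget email, the out-of-office reply, the summary memo, the vendor quote

Directly stated before the kickoff note: the approval, the budget email, and the vendor quote.
The agenda reaches the kickoff note via the agenda → the budget email → the kickoff note.
The out-of-office reply reaches the kickoff note via the out-of-office reply → the approval → the kickoff note.
The summary memo reaches the kickoff note via the summary memo → the budget email → the kickoff note.
No chain forces the reply from legal ahead of the kickoff note.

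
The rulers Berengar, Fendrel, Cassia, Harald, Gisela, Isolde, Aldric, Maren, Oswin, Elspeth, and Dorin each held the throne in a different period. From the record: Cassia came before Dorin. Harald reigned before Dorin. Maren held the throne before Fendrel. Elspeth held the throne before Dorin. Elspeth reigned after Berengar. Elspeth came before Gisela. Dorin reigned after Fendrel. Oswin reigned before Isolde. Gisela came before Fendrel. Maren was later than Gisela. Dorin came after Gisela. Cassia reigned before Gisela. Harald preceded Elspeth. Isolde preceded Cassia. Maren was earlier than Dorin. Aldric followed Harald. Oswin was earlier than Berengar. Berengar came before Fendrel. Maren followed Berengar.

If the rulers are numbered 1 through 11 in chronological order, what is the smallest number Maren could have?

Berengar, Cassia, Elspeth, Gisela, Harald, Isolde, and Oswin must all come before Maren — 7 forced predecessors.
Nothing else is forced ahead of Maren, so their earliest slot is position 7 + 1 = 8.

8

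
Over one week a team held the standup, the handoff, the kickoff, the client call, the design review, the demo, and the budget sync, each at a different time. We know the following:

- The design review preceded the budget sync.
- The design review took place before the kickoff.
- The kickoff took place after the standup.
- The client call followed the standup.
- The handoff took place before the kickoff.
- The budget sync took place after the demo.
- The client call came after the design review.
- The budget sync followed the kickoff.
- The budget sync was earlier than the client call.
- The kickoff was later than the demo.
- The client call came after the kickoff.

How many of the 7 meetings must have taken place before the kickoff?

4

Directly stated before the kickoff: the demo, the design review, the handoff, and the standup.
No chain forces the client call (or any of the others) ahead of the kickoff.
That's the demo, the design review, the handoff, and the standup — 4 in all.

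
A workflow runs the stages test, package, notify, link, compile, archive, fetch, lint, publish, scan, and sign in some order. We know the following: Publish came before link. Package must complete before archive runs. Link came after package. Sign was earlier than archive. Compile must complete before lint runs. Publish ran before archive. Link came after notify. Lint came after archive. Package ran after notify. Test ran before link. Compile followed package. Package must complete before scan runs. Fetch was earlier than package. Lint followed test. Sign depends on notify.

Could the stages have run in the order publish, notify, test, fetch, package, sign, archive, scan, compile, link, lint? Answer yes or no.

Check each stated constraint against the proposed order — e.g. test is ahead of lint; publish is ahead of link. Every pair is in the required order; nothing is violated.

yes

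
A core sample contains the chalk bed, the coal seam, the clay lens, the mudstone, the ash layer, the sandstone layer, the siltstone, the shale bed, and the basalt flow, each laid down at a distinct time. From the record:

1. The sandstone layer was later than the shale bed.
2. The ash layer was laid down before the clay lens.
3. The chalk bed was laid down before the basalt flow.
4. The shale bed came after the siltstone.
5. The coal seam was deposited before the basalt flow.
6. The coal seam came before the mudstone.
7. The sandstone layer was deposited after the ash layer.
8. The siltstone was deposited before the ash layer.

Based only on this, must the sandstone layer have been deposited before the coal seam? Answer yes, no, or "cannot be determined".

No chain of stated constraints runs from the sandstone layer to the coal seam, and none runs from the coal seam to the sandstone layer either.
So the relative order of the sandstone layer and the coal seam is not fixed by the given facts.

cannot be determined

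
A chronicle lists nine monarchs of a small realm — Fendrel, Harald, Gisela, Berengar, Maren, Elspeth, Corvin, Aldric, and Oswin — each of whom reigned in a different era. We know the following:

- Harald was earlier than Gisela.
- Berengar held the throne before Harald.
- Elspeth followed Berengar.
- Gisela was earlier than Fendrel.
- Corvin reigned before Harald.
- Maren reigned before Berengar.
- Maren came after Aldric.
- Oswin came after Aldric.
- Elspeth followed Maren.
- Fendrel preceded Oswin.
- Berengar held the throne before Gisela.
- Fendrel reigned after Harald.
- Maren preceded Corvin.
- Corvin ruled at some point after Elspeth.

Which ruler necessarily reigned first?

Aldric has a chain of constraints placing them before every other ruler, so Aldric must be first.

Aldric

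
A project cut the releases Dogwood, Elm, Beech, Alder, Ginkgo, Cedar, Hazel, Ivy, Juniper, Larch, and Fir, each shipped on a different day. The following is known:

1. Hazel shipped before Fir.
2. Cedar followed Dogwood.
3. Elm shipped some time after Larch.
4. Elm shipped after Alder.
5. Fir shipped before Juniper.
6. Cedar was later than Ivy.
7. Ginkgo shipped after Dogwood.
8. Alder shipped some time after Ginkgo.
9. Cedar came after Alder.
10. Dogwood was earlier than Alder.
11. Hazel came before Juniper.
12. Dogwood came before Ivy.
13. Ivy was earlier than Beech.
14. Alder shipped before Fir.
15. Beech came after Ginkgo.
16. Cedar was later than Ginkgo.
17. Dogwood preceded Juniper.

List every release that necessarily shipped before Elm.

Directly stated before Elm: Alder and Larch.
Dogwood reaches Elm via Dogwood → Alder → Elm.
Ginkgo reaches Elm via Ginkgo → Alder → Elm.

Alder, Dogwood, Ginkgo, Larch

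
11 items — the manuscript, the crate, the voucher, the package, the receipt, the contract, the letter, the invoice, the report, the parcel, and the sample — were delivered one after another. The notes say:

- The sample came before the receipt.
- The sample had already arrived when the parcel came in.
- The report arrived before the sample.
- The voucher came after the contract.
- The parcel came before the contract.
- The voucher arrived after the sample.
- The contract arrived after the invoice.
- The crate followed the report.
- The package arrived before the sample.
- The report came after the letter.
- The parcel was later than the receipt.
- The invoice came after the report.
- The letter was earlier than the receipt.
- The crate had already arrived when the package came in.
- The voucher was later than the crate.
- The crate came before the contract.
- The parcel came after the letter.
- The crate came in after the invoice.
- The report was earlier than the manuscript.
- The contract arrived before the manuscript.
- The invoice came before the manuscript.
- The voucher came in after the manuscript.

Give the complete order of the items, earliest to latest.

the letter, the report, the invoice, the crate, the package, the sample, the receipt, the parcel, the contract, the manuscript, the voucher

The constraints fix every adjacent pair, so only one ordering works:
the letter → the report → the invoice → the crate → the package → the sample → the receipt → the parcel → the contract → the manuscript → the voucher.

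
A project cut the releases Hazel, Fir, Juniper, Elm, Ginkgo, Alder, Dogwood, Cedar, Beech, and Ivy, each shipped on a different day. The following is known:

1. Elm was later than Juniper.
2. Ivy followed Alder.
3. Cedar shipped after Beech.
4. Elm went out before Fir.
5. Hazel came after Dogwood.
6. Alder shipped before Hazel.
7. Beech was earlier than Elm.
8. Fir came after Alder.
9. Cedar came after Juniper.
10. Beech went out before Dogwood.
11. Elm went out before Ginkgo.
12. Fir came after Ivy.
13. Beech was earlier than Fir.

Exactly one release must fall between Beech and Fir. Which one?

Tracing the constraints gives Beech → Elm → Fir, so Elm sits after Beech and before Fir.
No other release is forced both after Beech and before Fir.

Elm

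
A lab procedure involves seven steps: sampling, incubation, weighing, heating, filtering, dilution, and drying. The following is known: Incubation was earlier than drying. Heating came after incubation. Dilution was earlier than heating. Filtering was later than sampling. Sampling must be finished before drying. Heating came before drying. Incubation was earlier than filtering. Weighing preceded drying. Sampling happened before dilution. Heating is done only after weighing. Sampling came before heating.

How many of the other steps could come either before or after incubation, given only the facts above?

3

Forced after incubation: drying, filtering, and heating.
That leaves dilution, sampling, and weighing with no forced order relative to incubation — 3.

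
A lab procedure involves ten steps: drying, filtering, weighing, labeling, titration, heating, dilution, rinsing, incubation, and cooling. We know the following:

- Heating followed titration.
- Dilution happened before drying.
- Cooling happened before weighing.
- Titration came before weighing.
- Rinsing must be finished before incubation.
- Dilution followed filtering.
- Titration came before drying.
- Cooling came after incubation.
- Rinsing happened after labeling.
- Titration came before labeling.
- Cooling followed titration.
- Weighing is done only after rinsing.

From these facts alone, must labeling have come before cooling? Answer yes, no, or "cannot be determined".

Chain the constraints: labeling → rinsing → incubation → cooling. Each link is directly stated, so labeling comes before cooling.

yes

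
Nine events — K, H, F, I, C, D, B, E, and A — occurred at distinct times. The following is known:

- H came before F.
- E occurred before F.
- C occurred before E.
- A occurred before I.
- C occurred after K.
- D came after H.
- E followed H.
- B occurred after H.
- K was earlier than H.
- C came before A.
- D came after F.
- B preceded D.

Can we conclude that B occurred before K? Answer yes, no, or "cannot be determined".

no

Tracing the constraints gives K → H → B, so K must come before B.
That means B cannot be before K.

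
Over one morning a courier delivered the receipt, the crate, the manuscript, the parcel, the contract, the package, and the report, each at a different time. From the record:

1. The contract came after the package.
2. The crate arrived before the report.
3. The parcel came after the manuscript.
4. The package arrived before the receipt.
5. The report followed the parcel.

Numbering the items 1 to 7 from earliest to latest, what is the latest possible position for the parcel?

6

The parcel must come before the report — 1 item forced after it.
Everything else can be placed before the parcel in some valid order, so the parcel can sit as late as position 7 − 1 = 6.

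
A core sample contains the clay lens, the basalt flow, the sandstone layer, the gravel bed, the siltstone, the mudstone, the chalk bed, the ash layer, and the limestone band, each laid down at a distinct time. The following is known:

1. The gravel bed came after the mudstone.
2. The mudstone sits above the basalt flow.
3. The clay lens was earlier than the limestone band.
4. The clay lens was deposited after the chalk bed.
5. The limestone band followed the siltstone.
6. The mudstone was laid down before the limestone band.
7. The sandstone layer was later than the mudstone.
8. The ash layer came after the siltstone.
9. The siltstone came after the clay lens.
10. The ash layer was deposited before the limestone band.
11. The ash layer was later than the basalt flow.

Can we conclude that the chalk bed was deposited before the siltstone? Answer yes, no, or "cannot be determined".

Chain the constraints: the chalk bed → the clay lens → the siltstone. Each link is directly stated, so the chalk bed comes before the siltstone.

yes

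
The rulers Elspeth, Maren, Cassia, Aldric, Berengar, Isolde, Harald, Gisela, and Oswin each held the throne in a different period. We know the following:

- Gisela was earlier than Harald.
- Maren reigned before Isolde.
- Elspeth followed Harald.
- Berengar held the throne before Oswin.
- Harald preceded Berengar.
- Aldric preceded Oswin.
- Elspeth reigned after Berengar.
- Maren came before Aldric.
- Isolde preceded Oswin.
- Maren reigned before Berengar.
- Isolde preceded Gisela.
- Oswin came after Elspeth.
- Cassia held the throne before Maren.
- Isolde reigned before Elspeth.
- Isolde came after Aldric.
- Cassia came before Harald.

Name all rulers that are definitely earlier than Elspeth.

Aldric, Berengar, Cassia, Gisela, Harald, Isolde, Maren

Directly stated before Elspeth: Berengar, Harald, and Isolde.
Aldric reaches Elspeth via Aldric → Isolde → Elspeth.
Cassia reaches Elspeth via Cassia → Harald → Elspeth.
Gisela reaches Elspeth via Gisela → Harald → Elspeth.
Likewise Maren reaches Elspeth by chaining the stated constraints.
No chain forces Oswin ahead of Elspeth.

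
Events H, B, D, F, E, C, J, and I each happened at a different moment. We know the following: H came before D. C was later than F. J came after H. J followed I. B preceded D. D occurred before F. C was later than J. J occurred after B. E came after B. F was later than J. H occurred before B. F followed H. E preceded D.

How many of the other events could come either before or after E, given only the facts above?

Forced before E: B and H; forced after E: C, D, and F.
That leaves I and J with no forced order relative to E — 2.

2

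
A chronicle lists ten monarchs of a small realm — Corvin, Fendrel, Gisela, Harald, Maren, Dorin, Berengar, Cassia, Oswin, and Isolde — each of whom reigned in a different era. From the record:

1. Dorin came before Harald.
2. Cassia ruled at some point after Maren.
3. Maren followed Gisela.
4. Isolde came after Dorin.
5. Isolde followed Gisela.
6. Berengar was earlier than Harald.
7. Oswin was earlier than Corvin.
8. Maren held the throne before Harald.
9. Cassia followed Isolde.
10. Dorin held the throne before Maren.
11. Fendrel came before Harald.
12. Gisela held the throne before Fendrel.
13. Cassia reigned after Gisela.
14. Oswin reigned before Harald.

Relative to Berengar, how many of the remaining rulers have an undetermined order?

Forced after Berengar: Harald.
That leaves Cassia, Corvin, Dorin, Fendrel, Gisela, Isolde, Maren, and Oswin with no forced order relative to Berengar — 8.

8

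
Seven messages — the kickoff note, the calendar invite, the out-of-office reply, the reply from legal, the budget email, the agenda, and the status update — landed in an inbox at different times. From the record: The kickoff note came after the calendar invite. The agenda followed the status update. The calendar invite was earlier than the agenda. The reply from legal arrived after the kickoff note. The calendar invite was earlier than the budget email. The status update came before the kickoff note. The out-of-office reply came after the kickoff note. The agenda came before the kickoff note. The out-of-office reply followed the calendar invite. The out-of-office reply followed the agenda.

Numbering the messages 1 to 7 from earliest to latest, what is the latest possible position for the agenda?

The agenda must come before the kickoff note, the out-of-office reply, and the reply from legal — 3 messages forced after it.
Everything else can be placed before the agenda in some valid order, so the agenda can sit as late as position 7 − 3 = 4.

4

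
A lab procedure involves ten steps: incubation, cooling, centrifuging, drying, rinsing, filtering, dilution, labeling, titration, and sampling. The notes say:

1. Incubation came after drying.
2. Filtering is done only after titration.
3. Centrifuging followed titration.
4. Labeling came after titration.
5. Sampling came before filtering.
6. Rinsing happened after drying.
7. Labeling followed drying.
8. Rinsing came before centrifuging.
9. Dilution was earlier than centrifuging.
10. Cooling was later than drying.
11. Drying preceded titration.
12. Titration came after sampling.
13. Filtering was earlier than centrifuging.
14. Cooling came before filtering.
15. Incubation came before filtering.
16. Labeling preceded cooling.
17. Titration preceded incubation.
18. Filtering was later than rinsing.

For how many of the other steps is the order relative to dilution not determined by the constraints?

Forced after dilution: centrifuging.
That leaves cooling, drying, filtering, incubation, labeling, rinsing, sampling, and titration with no forced order relative to dilution — 8.

8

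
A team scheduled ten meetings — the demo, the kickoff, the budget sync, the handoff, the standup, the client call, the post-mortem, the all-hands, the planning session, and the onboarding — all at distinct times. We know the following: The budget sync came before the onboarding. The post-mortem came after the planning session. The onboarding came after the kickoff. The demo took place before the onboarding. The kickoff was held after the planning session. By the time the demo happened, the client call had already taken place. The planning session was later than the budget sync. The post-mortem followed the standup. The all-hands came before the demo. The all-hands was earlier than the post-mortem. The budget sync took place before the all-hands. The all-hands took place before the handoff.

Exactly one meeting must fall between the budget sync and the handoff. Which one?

the all-hands

Tracing the constraints gives the budget sync → the all-hands → the handoff, so the all-hands sits after the budget sync and before the handoff.
No other meeting is forced both after the budget sync and before the handoff.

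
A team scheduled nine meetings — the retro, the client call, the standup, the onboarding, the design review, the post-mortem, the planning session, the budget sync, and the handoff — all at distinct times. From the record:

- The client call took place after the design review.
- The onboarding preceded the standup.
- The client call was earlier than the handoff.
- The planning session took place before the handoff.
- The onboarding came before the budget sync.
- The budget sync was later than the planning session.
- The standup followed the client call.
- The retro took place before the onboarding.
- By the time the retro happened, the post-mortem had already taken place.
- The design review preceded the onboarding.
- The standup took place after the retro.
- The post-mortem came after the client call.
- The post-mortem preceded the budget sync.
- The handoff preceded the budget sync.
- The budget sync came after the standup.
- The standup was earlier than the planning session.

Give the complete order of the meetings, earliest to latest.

the design review, the client call, the post-mortem, the retro, the onboarding, the standup, the planning session, the handoff, the budget sync

The constraints fix every adjacent pair, so only one ordering works:
the design review → the client call → the post-mortem → the retro → the onboarding → the standup → the planning session → the handoff → the budget sync.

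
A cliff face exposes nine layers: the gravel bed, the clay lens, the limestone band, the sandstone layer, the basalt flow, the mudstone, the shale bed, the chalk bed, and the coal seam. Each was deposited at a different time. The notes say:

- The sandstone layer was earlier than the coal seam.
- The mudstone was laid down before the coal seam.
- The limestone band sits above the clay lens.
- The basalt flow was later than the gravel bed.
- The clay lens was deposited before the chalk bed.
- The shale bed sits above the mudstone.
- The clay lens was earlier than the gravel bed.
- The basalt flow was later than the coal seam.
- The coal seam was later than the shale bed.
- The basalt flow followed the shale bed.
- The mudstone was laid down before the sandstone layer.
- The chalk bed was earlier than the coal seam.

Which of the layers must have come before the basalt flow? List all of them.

Directly stated before the basalt flow: the coal seam, the gravel bed, and the shale bed.
The chalk bed reaches the basalt flow via the chalk bed → the coal seam → the basalt flow.
The clay lens reaches the basalt flow via the clay lens → the gravel bed → the basalt flow.
The mudstone reaches the basalt flow via the mudstone → the shale bed → the basalt flow.
Likewise the sandstone layer reaches the basalt flow by chaining the stated constraints.

the chalk bed, the clay lens, the coal seam, the gravel bed, the mudstone, the sandstone layer, the shale bed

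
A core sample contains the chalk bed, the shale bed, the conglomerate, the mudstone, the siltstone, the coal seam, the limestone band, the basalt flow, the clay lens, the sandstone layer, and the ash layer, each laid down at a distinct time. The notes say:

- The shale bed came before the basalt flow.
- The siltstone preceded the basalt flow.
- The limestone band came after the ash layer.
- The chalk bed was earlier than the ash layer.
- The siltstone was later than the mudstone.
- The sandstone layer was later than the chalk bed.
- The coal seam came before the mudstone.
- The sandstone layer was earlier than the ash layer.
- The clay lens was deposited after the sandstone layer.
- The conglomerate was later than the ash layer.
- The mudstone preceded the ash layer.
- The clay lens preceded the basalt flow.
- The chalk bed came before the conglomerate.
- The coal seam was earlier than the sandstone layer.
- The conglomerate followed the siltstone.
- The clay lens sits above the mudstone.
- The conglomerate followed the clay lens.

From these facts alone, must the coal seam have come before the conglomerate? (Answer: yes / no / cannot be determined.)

yes

Chain the constraints: the coal seam → the mudstone → the ash layer → the conglomerate. Each link is directly stated, so the coal seam comes before the conglomerate.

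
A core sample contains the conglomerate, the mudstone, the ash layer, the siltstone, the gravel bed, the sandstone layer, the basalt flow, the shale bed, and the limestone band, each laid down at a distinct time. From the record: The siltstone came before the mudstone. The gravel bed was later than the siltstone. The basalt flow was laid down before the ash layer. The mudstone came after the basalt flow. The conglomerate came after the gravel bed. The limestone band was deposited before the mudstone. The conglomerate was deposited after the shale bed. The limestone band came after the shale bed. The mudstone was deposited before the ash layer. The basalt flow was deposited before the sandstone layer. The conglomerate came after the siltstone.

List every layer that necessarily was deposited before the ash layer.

Directly stated before the ash layer: the basalt flow and the mudstone.
The limestone band reaches the ash layer via the limestone band → the mudstone → the ash layer.
The shale bed reaches the ash layer via the shale bed → the limestone band → the mudstone → the ash layer.
The siltstone reaches the ash layer via the siltstone → the mudstone → the ash layer.

the basalt flow, the limestone band, the mudstone, the shale bed, the siltstone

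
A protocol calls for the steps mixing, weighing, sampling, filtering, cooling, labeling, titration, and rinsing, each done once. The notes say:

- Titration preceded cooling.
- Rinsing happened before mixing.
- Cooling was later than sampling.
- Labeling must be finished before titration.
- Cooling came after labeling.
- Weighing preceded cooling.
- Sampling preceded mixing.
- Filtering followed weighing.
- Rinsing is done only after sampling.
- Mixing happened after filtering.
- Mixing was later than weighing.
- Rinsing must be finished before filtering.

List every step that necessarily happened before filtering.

rinsing, sampling, weighing

Directly stated before filtering: rinsing and weighing.
Sampling reaches filtering via sampling → rinsing → filtering.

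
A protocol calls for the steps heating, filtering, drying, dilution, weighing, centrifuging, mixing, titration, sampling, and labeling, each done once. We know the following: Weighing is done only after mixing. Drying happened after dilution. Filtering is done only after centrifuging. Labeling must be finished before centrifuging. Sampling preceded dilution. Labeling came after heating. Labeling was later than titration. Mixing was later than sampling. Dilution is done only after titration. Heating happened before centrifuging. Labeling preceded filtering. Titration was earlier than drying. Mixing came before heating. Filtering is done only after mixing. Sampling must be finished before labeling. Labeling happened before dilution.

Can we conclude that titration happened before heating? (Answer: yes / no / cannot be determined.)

No chain of stated constraints runs from titration to heating, and none runs from heating to titration either.
So the relative order of titration and heating is not fixed by the given facts.

cannot be determined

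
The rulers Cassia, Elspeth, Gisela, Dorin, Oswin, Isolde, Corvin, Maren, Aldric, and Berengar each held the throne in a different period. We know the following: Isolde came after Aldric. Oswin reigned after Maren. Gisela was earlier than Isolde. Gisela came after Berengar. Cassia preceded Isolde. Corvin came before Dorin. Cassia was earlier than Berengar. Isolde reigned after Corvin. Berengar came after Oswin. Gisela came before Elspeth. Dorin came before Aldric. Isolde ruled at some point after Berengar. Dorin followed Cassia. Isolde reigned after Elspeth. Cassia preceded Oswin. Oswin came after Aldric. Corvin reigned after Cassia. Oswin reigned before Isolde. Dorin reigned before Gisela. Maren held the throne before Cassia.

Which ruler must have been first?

Maren has a chain of constraints placing them before every other ruler, so Maren must be first.

Maren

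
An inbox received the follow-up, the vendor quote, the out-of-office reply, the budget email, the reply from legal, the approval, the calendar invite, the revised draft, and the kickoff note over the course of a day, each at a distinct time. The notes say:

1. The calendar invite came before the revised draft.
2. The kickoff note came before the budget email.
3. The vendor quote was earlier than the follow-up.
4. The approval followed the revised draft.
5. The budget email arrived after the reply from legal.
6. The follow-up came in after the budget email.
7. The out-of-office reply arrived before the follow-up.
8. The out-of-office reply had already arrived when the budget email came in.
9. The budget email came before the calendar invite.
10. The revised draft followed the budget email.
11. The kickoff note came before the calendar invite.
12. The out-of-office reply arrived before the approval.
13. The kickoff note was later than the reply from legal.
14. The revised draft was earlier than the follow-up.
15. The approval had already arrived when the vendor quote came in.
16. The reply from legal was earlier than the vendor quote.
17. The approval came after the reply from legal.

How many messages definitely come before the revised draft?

Directly stated before the revised draft: the budget email and the calendar invite.
The kickoff note reaches the revised draft via the kickoff note → the calendar invite → the revised draft.
The out-of-office reply reaches the revised draft via the out-of-office reply → the budget email → the revised draft.
The reply from legal reaches the revised draft via the reply from legal → the budget email → the revised draft.
No chain forces the approval (or any of the others) ahead of the revised draft.
That's the budget email, the calendar invite, the kickoff note, the out-of-office reply, and the reply from legal — 5 in all.

5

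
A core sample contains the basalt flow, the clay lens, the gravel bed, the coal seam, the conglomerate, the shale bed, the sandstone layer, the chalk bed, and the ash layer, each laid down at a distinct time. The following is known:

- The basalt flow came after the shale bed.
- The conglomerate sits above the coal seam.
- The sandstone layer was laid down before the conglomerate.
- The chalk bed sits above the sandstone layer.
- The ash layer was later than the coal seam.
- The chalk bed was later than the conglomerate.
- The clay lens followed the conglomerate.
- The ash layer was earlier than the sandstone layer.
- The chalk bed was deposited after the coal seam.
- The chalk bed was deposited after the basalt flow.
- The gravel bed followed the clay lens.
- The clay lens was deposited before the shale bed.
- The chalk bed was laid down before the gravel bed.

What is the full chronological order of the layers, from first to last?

the coal seam, the ash layer, the sandstone layer, the conglomerate, the clay lens, the shale bed, the basalt flow, the chalk bed, the gravel bed

The constraints fix every adjacent pair, so only one ordering works:
the coal seam → the ash layer → the sandstone layer → the conglomerate → the clay lens → the shale bed → the basalt flow → the chalk bed → the gravel bed.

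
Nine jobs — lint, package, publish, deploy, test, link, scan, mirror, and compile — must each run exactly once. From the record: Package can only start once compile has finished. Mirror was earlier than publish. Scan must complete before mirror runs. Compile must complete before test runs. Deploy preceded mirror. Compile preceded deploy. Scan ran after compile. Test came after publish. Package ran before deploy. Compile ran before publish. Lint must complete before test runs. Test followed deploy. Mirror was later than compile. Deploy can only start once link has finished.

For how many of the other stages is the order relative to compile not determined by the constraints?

Forced after compile: deploy, mirror, package, publish, scan, and test.
That leaves link and lint with no forced order relative to compile — 2.

2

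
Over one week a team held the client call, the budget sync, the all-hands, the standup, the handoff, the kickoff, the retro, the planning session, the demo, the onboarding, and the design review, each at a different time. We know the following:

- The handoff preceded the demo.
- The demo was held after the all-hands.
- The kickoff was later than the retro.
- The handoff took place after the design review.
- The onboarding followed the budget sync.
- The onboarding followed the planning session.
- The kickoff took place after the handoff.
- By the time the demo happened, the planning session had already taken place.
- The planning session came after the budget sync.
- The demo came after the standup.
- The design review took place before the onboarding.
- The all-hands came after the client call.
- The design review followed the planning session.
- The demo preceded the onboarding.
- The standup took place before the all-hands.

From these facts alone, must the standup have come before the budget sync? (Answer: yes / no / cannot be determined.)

No chain of stated constraints runs from the standup to the budget sync, and none runs from the budget sync to the standup either.
So the relative order of the standup and the budget sync is not fixed by the given facts.

cannot be determined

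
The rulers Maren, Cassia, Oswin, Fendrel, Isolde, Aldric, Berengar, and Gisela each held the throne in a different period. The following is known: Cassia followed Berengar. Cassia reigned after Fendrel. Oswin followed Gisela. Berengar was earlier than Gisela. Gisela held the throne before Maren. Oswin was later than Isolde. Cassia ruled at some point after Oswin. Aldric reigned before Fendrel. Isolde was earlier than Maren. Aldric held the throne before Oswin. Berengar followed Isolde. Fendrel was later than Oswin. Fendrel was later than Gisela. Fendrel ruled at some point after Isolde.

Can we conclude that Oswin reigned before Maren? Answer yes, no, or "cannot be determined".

cannot be determined

No chain of stated constraints runs from Oswin to Maren, and none runs from Maren to Oswin either.
So the relative order of Oswin and Maren is not fixed by the given facts.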